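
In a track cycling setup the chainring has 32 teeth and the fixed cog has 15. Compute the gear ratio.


GR = front_teeth / rear_teeth
GR = 32 / 15
GR = 2.1333

2.1333


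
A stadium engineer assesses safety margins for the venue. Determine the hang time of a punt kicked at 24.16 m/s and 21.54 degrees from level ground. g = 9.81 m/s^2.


T = 2*v*sin(theta)/g
sin(theta) = sin(21.54 deg) = 0.3672
T = 2*24.16*0.3672 / 9.81
T = 17.7407 / 9.81 = 1.8084 s

1.8084 s


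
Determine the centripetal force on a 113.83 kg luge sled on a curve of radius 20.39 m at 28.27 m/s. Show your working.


Fc = m * v^2 / r
v^2 = 28.27^2 = 799.1929
Fc = 113.83 * 799.1929 / 20.39
Fc = 90972.1278 / 20.39 = 4461.6051 N

4461.6051 N


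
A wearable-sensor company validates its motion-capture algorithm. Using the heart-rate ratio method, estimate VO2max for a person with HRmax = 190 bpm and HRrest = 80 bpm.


VO2max = 15.3 * HRmax / HRrest
VO2max = 15.3 * 190 / 80
VO2max = 2907 / 80 = 36.3375 mL/kg/min

36.3375 mL/kg/min


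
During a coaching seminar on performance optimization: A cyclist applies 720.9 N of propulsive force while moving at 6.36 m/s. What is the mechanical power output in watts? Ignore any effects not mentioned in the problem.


P = F * v
P = 720.9 * 6.36
P = 4584.924 W

4584.924 W


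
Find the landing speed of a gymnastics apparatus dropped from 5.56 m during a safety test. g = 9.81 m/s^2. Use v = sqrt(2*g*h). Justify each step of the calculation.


v = sqrt(2 * g * h)
v = sqrt(2 * 9.81 * 5.56)
v = sqrt(109.0872) = 10.4445 m/s

10.4445 m/s


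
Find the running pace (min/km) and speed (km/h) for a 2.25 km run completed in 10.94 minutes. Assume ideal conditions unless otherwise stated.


Pace = time / distance = 10.94 min / 2.25 km = 4.8622 min/km
Speed = distance / time_in_hours = 2.25 / 0.1823 hr
Speed = 12.34 km/h

4.8622 min/km, 12.34 km/h


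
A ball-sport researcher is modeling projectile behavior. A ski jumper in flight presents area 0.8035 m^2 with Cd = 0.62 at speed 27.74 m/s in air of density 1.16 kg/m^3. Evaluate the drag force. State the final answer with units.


Fd = 0.5 * Cd * rho * A * v^2
Fd = 0.5 * 0.62 * 1.16 * 0.8035 * 27.74^2
v^2 = 769.5076
Fd = 0.5 * 0.62 * 1.16 * 0.8035 * 769.5076 = 222.3404 N

222.3404 N


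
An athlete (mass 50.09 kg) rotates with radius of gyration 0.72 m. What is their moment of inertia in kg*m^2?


I = m * k^2
I = 50.09 * 0.72^2
I = 50.09 * 0.5184 = 25.9667 kg*m^2

25.9667 kg*m^2


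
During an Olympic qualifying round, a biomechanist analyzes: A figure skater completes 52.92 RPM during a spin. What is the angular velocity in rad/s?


omega = RPM * 2 * pi / 60
omega = 52.92 * 2 * 3.14159 / 60
omega = 332.5062 / 60 = 5.5418 rad/s

5.5418 rad/s


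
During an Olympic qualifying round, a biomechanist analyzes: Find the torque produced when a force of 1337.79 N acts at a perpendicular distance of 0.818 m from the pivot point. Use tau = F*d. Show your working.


tau = F * d
tau = 1337.79 * 0.818
tau = 1094.3122 N*m

1094.3122 N*m


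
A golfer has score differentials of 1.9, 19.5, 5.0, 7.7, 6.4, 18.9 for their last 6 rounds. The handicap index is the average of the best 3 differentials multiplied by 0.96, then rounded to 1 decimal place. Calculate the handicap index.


All differentials: 1.9, 19.5, 5.0, 7.7, 6.4, 18.9
Sorted: 1.9, 5.0, 6.4, 7.7, 18.9, 19.5
Best 3: 1.9, 5.0, 6.4
Average of best = 13.3 / 3 = 4.4333
Raw index = 4.4333 * 0.96 = 4.256
Handicap index = round(4.256, 1) = 4.3

4.3


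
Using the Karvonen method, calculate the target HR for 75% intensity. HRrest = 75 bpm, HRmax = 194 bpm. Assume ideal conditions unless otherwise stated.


Target = HRrest + pct*(HRmax - HRrest)
Heart rate reserve = HRmax - HRrest = 194 - 75 = 119 bpm
Fraction = 75% = 0.75
Target = 75 + 0.75 * 119
Target = 75 + 89.25 = 164.25 bpm

164.25 bpm


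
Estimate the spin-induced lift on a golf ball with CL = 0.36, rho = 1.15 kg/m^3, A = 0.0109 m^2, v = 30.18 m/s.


FM = 0.5 * CL * rho * A * v^2
FM = 0.5 * 0.36 * 1.15 * 0.0109 * 30.18^2
v^2 = 910.8324
FM = 0.5 * 0.36 * 1.15 * 0.0109 * 910.8324 = 2.0551 N

2.0551 N


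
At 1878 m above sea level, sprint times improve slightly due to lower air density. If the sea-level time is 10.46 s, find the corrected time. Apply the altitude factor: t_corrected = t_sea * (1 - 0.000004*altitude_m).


Correction factor = 1 - 0.000004 * 1878 = 0.992488
t_corrected = t_sea * factor = 10.46 * 0.992488
t_corrected = 10.3814 s

10.3814 s


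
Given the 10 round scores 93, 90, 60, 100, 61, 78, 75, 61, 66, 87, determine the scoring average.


Average = sum / n
Sum = 771
Average = 771 / 10 = 77.1

77.1


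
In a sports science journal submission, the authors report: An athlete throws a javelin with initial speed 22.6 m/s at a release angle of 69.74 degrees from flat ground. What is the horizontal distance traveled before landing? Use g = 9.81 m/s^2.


R = v^2 * sin(2*theta) / g
Convert angle to radians: theta = 69.74 deg = 1.2172 rad
sin(2*theta) = sin(2.4344) = 0.6497
R = 22.6^2 * 0.6497 / 9.81
R = 510.76 * 0.6497 / 9.81 = 33.8275 m

33.8275 m


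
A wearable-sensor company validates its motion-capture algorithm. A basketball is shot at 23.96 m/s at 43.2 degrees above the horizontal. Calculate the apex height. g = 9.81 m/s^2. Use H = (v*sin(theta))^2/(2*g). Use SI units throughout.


H = (v*sin(theta))^2 / (2*g)
vy = v*sin(theta) = 23.96 * sin(43.2 deg) = 16.4017 m/s
H = vy^2 / (2*g) = 269.0174 / (2*9.81)
H = 269.0174 / 19.62 = 13.7114 m

13.7114 m


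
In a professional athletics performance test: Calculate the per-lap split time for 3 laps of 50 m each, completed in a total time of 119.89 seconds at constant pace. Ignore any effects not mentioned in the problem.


Split time = total_time / n_laps = 119.89 / 3
Split time = 39.9633 s per lap

39.9633 s


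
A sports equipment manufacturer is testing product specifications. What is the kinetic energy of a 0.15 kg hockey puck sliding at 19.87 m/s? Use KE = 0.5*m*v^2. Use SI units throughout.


KE = 0.5 * m * v^2
KE = 0.5 * 0.15 * 19.87^2
KE = 0.5 * 0.15 * 394.8169 = 29.6113 J

29.6113 J


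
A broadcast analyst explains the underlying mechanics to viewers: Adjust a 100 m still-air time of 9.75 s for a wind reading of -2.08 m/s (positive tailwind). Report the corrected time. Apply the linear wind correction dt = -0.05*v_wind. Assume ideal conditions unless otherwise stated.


dt = -0.05 * v_wind = -0.05 * -2.08 = 0.104 s
t_corrected = t_still + dt = 9.75 + (0.104)
t_corrected = 9.854 s

9.854 s


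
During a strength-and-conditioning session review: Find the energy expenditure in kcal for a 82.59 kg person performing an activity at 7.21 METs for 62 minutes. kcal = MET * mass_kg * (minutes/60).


kcal = MET * mass * time_hr
Convert time: 62 min = 1.0333 hr
kcal = 7.21 * 82.59 * 1.0333
kcal = 615.323 kcal

615.323 kcal


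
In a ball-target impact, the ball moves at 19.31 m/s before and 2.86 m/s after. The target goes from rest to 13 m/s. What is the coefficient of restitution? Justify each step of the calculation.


e = (v2_after - v1_after) / (v1_before - v2_before)
Numerator = 13 - 2.86 = 10.14
Denominator = 19.31 - 0 = 19.31
e = 10.14 / 19.31 = 0.5251

0.5251


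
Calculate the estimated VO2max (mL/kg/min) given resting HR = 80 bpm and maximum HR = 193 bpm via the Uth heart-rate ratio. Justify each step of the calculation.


VO2max = 15.3 * HRmax / HRrest
VO2max = 15.3 * 193 / 80
VO2max = 2952.9 / 80 = 36.9113 mL/kg/min

36.9113 mL/kg/min


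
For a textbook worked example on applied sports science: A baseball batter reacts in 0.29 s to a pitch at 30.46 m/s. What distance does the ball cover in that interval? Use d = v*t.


d = v * t
d = 30.46 * 0.29
d = 8.8334 m

8.8334 m


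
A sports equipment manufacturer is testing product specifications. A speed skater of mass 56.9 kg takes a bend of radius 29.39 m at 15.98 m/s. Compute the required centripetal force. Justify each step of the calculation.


Fc = m * v^2 / r
v^2 = 15.98^2 = 255.3604
Fc = 56.9 * 255.3604 / 29.39
Fc = 14530.0068 / 29.39 = 494.3861 N

494.3861 N


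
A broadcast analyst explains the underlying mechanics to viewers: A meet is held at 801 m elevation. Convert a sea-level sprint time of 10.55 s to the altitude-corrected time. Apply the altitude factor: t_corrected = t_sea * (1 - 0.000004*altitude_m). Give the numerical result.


Correction factor = 1 - 0.000004 * 801 = 0.996796
t_corrected = t_sea * factor = 10.55 * 0.996796
t_corrected = 10.5162 s

10.5162 s


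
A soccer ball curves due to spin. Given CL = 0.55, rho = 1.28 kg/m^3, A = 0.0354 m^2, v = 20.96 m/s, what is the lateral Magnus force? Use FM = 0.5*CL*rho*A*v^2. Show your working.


FM = 0.5 * CL * rho * A * v^2
FM = 0.5 * 0.55 * 1.28 * 0.0354 * 20.96^2
v^2 = 439.3216
FM = 0.5 * 0.55 * 1.28 * 0.0354 * 439.3216 = 5.4743 N

5.4743 N


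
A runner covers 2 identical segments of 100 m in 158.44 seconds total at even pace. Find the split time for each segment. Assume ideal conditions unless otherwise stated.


Split time = total_time / n_laps = 158.44 / 2
Split time = 79.22 s per lap

79.22 s


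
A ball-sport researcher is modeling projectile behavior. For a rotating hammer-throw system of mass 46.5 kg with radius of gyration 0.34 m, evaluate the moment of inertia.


I = m * k^2
I = 46.5 * 0.34^2
I = 46.5 * 0.1156 = 5.3754 kg*m^2

5.3754 kg*m^2


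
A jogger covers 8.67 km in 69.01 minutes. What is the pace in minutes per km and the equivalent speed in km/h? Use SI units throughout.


Pace = time / distance = 69.01 min / 8.67 km = 7.9596 min/km
Speed = distance / time_in_hours = 8.67 / 1.1502 hr
Speed = 7.538 km/h

7.9596 min/km, 7.538 km/h


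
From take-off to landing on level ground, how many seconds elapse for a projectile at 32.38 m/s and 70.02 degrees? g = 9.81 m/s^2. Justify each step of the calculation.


T = 2*v*sin(theta)/g
sin(theta) = sin(70.02 deg) = 0.9398
T = 2*32.38*0.9398 / 9.81
T = 60.8622 / 9.81 = 6.2041 s

6.2041 s


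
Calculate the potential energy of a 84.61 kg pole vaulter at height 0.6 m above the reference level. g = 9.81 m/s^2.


PE = m * g * h
PE = 84.61 * 9.81 * 0.6
PE = 830.0241 * 0.6 = 498.0145 J

498.0145 J


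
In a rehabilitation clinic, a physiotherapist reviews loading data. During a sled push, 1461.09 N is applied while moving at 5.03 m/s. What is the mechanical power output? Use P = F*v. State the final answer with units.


P = F * v
P = 1461.09 * 5.03
P = 7349.2827 W

7349.2827 W


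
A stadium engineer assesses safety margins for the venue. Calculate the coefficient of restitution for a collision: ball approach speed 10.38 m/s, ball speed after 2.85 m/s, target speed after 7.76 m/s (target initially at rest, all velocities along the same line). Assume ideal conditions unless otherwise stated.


e = (v2_after - v1_after) / (v1_before - v2_before)
Numerator = 7.76 - 2.85 = 4.91
Denominator = 10.38 - 0 = 10.38
e = 4.91 / 10.38 = 0.473

0.473


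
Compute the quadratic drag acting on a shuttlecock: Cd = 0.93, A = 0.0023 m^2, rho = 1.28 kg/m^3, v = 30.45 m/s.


Fd = 0.5 * Cd * rho * A * v^2
Fd = 0.5 * 0.93 * 1.28 * 0.0023 * 30.45^2
v^2 = 927.2025
Fd = 0.5 * 0.93 * 1.28 * 0.0023 * 927.2025 = 1.2693 N

1.2693 N


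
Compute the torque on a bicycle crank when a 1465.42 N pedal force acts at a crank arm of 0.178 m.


tau = F * d
tau = 1465.42 * 0.178
tau = 260.8448 N*m

260.8448 N*m


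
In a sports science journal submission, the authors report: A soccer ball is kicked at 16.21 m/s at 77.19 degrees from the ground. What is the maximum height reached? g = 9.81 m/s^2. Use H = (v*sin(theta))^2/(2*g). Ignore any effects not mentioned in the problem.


H = (v*sin(theta))^2 / (2*g)
vy = v*sin(theta) = 16.21 * sin(77.19 deg) = 15.8065 m/s
H = vy^2 / (2*g) = 249.8468 / (2*9.81)
H = 249.8468 / 19.62 = 12.7343 m

12.7343 m


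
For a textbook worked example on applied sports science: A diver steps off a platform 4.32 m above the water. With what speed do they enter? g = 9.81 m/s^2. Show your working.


v = sqrt(2 * g * h)
v = sqrt(2 * 9.81 * 4.32)
v = sqrt(84.7584) = 9.2064 m/s

9.2064 m/s


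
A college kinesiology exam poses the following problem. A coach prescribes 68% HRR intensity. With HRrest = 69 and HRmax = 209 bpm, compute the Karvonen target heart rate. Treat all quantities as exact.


Target = HRrest + pct*(HRmax - HRrest)
Heart rate reserve = HRmax - HRrest = 209 - 69 = 140 bpm
Fraction = 68% = 0.68
Target = 69 + 0.68 * 140
Target = 69 + 95.2 = 164.2 bpm

164.2 bpm


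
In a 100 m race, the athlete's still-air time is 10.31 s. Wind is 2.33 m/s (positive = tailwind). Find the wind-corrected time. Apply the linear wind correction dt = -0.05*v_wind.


dt = -0.05 * v_wind = -0.05 * 2.33 = -0.1165 s
t_corrected = t_still + dt = 10.31 + (-0.1165)
t_corrected = 10.1935 s

10.1935 s


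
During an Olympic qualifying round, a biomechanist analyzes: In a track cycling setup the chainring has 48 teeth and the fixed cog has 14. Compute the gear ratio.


GR = front_teeth / rear_teeth
GR = 48 / 14
GR = 3.4286

3.4286


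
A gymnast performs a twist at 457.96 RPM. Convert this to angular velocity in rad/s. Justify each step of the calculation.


omega = RPM * 2 * pi / 60
omega = 457.96 * 2 * 3.14159 / 60
omega = 2877.4475 / 60 = 47.9575 rad/s

47.9575 rad/s


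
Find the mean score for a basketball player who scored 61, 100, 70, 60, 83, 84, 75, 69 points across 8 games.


Average = sum / n
Sum = 602
Average = 602 / 8 = 75.25

75.25


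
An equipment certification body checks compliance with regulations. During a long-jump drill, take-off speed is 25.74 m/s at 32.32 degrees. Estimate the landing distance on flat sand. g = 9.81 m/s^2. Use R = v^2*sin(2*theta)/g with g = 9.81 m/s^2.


R = v^2 * sin(2*theta) / g
Convert angle to radians: theta = 32.32 deg = 0.5641 rad
sin(2*theta) = sin(1.1282) = 0.9036
R = 25.74^2 * 0.9036 / 9.81
R = 662.5476 * 0.9036 / 9.81 = 61.0297 m

61.0297 m


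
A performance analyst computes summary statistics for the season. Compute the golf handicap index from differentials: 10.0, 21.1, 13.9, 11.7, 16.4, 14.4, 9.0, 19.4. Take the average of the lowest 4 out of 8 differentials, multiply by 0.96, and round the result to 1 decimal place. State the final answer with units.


All differentials: 10.0, 21.1, 13.9, 11.7, 16.4, 14.4, 9.0, 19.4
Sorted: 9.0, 10.0, 11.7, 13.9, 14.4, 16.4, 19.4, 21.1
Best 4: 9.0, 10.0, 11.7, 13.9
Average of best = 44.6 / 4 = 11.15
Raw index = 11.15 * 0.96 = 10.704
Handicap index = round(10.704, 1) = 10.7

10.7


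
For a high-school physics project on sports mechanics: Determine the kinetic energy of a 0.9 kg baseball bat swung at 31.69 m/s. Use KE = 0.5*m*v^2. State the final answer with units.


KE = 0.5 * m * v^2
KE = 0.5 * 0.9 * 31.69^2
KE = 0.5 * 0.9 * 1004.2561 = 451.9152 J

451.9152 J


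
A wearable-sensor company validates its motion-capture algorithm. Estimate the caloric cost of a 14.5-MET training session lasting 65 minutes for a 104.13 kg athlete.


kcal = MET * mass * time_hr
Convert time: 65 min = 1.0833 hr
kcal = 14.5 * 104.13 * 1.0833
kcal = 1635.7087 kcal

1635.7087 kcal


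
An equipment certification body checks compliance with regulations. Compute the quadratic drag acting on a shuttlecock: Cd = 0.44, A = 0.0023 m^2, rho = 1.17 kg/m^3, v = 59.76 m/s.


Fd = 0.5 * Cd * rho * A * v^2
Fd = 0.5 * 0.44 * 1.17 * 0.0023 * 59.76^2
v^2 = 3571.2576
Fd = 0.5 * 0.44 * 1.17 * 0.0023 * 3571.2576 = 2.1143 N

2.1143 N


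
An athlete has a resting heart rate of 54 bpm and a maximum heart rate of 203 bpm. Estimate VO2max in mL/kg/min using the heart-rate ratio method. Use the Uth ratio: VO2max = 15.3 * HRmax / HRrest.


VO2max = 15.3 * HRmax / HRrest
VO2max = 15.3 * 203 / 54
VO2max = 3105.9 / 54 = 57.5167 mL/kg/min

57.5167 mL/kg/min


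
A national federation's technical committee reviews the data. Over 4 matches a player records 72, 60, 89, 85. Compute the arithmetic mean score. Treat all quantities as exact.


Average = sum / n
Sum = 306
Average = 306 / 4 = 76.5

76.5


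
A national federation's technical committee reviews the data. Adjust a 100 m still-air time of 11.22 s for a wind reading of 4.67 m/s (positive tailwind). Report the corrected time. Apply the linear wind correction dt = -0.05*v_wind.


dt = -0.05 * v_wind = -0.05 * 4.67 = -0.2335 s
t_corrected = t_still + dt = 11.22 + (-0.2335)
t_corrected = 10.9865 s

10.9865 s


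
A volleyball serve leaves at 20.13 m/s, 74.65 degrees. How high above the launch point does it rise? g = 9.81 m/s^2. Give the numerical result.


H = (v*sin(theta))^2 / (2*g)
vy = v*sin(theta) = 20.13 * sin(74.65 deg) = 19.4119 m/s
H = vy^2 / (2*g) = 376.8218 / (2*9.81)
H = 376.8218 / 19.62 = 19.206 m

19.206 m


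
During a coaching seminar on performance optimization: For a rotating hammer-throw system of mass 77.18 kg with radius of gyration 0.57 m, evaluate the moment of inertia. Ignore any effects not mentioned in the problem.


I = m * k^2
I = 77.18 * 0.57^2
I = 77.18 * 0.3249 = 25.0758 kg*m^2

25.0758 kg*m^2


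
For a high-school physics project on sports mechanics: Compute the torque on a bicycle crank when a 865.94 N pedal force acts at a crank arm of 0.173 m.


tau = F * d
tau = 865.94 * 0.173
tau = 149.8076 N*m

149.8076 N*m


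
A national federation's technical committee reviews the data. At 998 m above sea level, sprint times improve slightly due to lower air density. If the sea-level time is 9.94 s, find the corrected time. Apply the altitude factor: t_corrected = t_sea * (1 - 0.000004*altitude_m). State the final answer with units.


Correction factor = 1 - 0.000004 * 998 = 0.996008
t_corrected = t_sea * factor = 9.94 * 0.996008
t_corrected = 9.9003 s

9.9003 s


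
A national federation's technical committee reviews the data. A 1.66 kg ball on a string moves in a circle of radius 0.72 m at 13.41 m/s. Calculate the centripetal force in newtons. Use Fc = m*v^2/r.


Fc = m * v^2 / r
v^2 = 13.41^2 = 179.8281
Fc = 1.66 * 179.8281 / 0.72
Fc = 298.5146 / 0.72 = 414.6037 N

414.6037 N


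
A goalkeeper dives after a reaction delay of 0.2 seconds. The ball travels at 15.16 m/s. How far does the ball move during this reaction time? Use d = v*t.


d = v * t
d = 15.16 * 0.2
d = 3.032 m

3.032 m


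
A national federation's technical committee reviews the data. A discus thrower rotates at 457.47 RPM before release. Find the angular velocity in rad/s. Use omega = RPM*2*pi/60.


omega = RPM * 2 * pi / 60
omega = 457.47 * 2 * 3.14159 / 60
omega = 2874.3688 / 60 = 47.9061 rad/s

47.9061 rad/s


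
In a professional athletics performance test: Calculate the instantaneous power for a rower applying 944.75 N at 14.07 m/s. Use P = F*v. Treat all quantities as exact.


P = F * v
P = 944.75 * 14.07
P = 13292.6325 W

13292.6325 W


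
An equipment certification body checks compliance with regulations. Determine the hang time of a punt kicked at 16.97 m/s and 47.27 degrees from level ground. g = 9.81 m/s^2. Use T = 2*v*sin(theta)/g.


T = 2*v*sin(theta)/g
sin(theta) = sin(47.27 deg) = 0.7346
T = 2*16.97*0.7346 / 9.81
T = 24.9309 / 9.81 = 2.5414 s

2.5414 s


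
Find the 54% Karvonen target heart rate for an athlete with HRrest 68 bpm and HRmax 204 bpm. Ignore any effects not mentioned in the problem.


Target = HRrest + pct*(HRmax - HRrest)
Heart rate reserve = HRmax - HRrest = 204 - 68 = 136 bpm
Fraction = 54% = 0.54
Target = 68 + 0.54 * 136
Target = 68 + 73.44 = 141.44 bpm

141.44 bpm


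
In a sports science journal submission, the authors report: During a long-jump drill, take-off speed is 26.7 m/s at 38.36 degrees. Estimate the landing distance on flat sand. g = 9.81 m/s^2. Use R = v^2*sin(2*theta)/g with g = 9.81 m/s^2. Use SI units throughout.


R = v^2 * sin(2*theta) / g
Convert angle to radians: theta = 38.36 deg = 0.6695 rad
sin(2*theta) = sin(1.339) = 0.9733
R = 26.7^2 * 0.9733 / 9.81
R = 712.89 * 0.9733 / 9.81 = 70.7265 m

70.7265 m


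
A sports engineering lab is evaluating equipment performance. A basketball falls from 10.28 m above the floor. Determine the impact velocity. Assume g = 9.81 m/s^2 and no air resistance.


v = sqrt(2 * g * h)
v = sqrt(2 * 9.81 * 10.28)
v = sqrt(201.6936) = 14.2019 m/s

14.2019 m/s


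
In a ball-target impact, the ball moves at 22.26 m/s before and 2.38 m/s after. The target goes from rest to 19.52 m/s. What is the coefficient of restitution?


e = (v2_after - v1_after) / (v1_before - v2_before)
Numerator = 19.52 - 2.38 = 17.14
Denominator = 22.26 - 0 = 22.26
e = 17.14 / 22.26 = 0.77

0.77


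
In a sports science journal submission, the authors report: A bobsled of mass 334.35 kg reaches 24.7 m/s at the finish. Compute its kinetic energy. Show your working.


KE = 0.5 * m * v^2
KE = 0.5 * 334.35 * 24.7^2
KE = 0.5 * 334.35 * 610.09 = 101991.7957 J

101991.7957 J


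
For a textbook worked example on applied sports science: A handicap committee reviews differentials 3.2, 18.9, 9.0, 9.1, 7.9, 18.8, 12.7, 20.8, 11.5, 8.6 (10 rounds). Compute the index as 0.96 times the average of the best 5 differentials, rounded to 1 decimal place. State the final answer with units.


All differentials: 3.2, 18.9, 9.0, 9.1, 7.9, 18.8, 12.7, 20.8, 11.5, 8.6
Sorted: 3.2, 7.9, 8.6, 9.0, 9.1, 11.5, 12.7, 18.8, 18.9, 20.8
Best 5: 3.2, 7.9, 8.6, 9.0, 9.1
Average of best = 37.8 / 5 = 7.56
Raw index = 7.56 * 0.96 = 7.2576
Handicap index = round(7.2576, 1) = 7.3

7.3


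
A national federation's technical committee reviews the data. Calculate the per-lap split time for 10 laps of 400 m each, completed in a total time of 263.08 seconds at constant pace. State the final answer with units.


Split time = total_time / n_laps = 263.08 / 10
Split time = 26.308 s per lap

26.308 s


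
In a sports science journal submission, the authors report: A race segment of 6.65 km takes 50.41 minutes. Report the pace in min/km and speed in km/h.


Pace = time / distance = 50.41 min / 6.65 km = 7.5805 min/km
Speed = distance / time_in_hours = 6.65 / 0.8402 hr
Speed = 7.9151 km/h

7.5805 min/km, 7.9151 km/h


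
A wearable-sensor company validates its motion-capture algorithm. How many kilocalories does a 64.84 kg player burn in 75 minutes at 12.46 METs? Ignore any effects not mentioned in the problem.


kcal = MET * mass * time_hr
Convert time: 75 min = 1.25 hr
kcal = 12.46 * 64.84 * 1.25
kcal = 1009.883 kcal

1009.883 kcal


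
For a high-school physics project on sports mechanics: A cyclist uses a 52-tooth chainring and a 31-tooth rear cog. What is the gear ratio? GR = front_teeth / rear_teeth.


GR = front_teeth / rear_teeth
GR = 52 / 31
GR = 1.6774

1.6774


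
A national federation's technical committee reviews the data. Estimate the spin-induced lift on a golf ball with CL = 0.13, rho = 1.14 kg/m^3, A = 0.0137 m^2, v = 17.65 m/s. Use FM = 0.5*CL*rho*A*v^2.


FM = 0.5 * CL * rho * A * v^2
FM = 0.5 * 0.13 * 1.14 * 0.0137 * 17.65^2
v^2 = 311.5225
FM = 0.5 * 0.13 * 1.14 * 0.0137 * 311.5225 = 0.3162 N

0.3162 N


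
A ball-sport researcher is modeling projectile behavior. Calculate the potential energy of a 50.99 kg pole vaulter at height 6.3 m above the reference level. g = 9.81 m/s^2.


PE = m * g * h
PE = 50.99 * 9.81 * 6.3
PE = 500.2119 * 6.3 = 3151.335 J

3151.335 J


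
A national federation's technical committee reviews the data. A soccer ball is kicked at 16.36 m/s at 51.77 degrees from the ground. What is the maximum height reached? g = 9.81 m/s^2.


H = (v*sin(theta))^2 / (2*g)
vy = v*sin(theta) = 16.36 * sin(51.77 deg) = 12.8513 m/s
H = vy^2 / (2*g) = 165.1564 / (2*9.81)
H = 165.1564 / 19.62 = 8.4178 m

8.4178 m


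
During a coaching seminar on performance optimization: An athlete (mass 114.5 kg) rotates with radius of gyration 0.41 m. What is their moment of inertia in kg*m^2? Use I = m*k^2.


I = m * k^2
I = 114.5 * 0.41^2
I = 114.5 * 0.1681 = 19.2474 kg*m^2

19.2474 kg*m^2


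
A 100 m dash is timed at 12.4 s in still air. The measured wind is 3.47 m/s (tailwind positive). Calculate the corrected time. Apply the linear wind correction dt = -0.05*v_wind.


dt = -0.05 * v_wind = -0.05 * 3.47 = -0.1735 s
t_corrected = t_still + dt = 12.4 + (-0.1735)
t_corrected = 12.2265 s

12.2265 s


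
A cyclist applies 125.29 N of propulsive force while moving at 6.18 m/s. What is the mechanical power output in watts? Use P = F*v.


P = F * v
P = 125.29 * 6.18
P = 774.2922 W

774.2922 W


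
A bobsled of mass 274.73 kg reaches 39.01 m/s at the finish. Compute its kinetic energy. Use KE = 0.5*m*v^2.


KE = 0.5 * m * v^2
KE = 0.5 * 274.73 * 39.01^2
KE = 0.5 * 274.73 * 1521.7801 = 209039.3234 J

209039.3234 J


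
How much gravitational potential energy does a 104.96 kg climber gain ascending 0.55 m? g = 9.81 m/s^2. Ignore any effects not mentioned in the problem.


PE = m * g * h
PE = 104.96 * 9.81 * 0.55
PE = 1029.6576 * 0.55 = 566.3117 J

566.3117 J


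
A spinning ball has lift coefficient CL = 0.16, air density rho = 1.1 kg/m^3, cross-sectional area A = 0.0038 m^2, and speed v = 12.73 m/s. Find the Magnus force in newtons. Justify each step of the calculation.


FM = 0.5 * CL * rho * A * v^2
FM = 0.5 * 0.16 * 1.1 * 0.0038 * 12.73^2
v^2 = 162.0529
FM = 0.5 * 0.16 * 1.1 * 0.0038 * 162.0529 = 0.0542 N

0.0542 N


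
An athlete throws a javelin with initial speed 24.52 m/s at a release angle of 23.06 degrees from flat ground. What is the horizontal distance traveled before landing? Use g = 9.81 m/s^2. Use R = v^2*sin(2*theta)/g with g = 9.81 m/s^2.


R = v^2 * sin(2*theta) / g
Convert angle to radians: theta = 23.06 deg = 0.4025 rad
sin(2*theta) = sin(0.8049) = 0.7208
R = 24.52^2 * 0.7208 / 9.81
R = 601.2304 * 0.7208 / 9.81 = 44.1756 m

44.1756 m


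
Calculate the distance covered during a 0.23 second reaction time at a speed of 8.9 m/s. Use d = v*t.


d = v * t
d = 8.9 * 0.23
d = 2.047 m

2.047 m


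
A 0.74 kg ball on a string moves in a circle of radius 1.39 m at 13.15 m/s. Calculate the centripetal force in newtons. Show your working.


Fc = m * v^2 / r
v^2 = 13.15^2 = 172.9225
Fc = 0.74 * 172.9225 / 1.39
Fc = 127.9627 / 1.39 = 92.0595 N

92.0595 N


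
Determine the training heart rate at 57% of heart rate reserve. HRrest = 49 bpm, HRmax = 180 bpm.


Target = HRrest + pct*(HRmax - HRrest)
Heart rate reserve = HRmax - HRrest = 180 - 49 = 131 bpm
Fraction = 57% = 0.57
Target = 49 + 0.57 * 131
Target = 49 + 74.67 = 123.67 bpm

123.67 bpm


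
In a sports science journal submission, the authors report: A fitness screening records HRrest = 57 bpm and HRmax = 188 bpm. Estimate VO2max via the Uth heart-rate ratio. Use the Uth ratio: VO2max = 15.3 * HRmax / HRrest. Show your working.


VO2max = 15.3 * HRmax / HRrest
VO2max = 15.3 * 188 / 57
VO2max = 2876.4 / 57 = 50.4632 mL/kg/min

50.4632 mL/kg/min


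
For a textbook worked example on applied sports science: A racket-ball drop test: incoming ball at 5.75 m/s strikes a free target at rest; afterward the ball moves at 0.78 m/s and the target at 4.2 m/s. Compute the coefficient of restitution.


e = (v2_after - v1_after) / (v1_before - v2_before)
Numerator = 4.2 - 0.78 = 3.42
Denominator = 5.75 - 0 = 5.75
e = 3.42 / 5.75 = 0.5948

0.5948


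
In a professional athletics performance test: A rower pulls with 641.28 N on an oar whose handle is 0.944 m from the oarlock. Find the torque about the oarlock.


tau = F * d
tau = 641.28 * 0.944
tau = 605.3683 N*m

605.3683 N*m


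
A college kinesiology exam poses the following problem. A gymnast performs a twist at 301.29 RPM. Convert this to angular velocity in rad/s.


omega = RPM * 2 * pi / 60
omega = 301.29 * 2 * 3.14159 / 60
omega = 1893.0609 / 60 = 31.551 rad/s

31.551 rad/s


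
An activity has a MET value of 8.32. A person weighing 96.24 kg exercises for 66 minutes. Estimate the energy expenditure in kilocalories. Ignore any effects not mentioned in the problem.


kcal = MET * mass * time_hr
Convert time: 66 min = 1.1 hr
kcal = 8.32 * 96.24 * 1.1
kcal = 880.7885 kcal

880.7885 kcal


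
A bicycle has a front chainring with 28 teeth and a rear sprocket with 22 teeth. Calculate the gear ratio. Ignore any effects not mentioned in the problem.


GR = front_teeth / rear_teeth
GR = 28 / 22
GR = 1.2727

1.2727


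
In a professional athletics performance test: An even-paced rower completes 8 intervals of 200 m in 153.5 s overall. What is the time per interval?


Split time = total_time / n_laps = 153.5 / 8
Split time = 19.1875 s per lap

19.1875 s


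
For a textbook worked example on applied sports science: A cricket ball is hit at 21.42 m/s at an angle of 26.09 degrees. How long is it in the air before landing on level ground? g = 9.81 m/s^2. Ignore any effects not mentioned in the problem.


T = 2*v*sin(theta)/g
sin(theta) = sin(26.09 deg) = 0.4398
T = 2*21.42*0.4398 / 9.81
T = 18.8403 / 9.81 = 1.9205 s

1.9205 s


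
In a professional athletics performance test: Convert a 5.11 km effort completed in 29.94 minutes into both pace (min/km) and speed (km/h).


Pace = time / distance = 29.94 min / 5.11 km = 5.8591 min/km
Speed = distance / time_in_hours = 5.11 / 0.499 hr
Speed = 10.2405 km/h

5.8591 min/km, 10.2405 km/h


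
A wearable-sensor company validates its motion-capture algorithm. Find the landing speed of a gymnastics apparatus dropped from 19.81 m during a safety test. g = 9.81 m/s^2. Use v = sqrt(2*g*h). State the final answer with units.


v = sqrt(2 * g * h)
v = sqrt(2 * 9.81 * 19.81)
v = sqrt(388.6722) = 19.7148 m/s

19.7148 m/s


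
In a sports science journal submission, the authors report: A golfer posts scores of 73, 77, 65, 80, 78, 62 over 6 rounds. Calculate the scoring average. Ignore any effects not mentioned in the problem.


Average = sum / n
Sum = 435
Average = 435 / 6 = 72.5

72.5


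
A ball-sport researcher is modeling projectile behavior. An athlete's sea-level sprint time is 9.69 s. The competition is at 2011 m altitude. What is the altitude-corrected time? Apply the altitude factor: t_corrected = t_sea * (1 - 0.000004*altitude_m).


Correction factor = 1 - 0.000004 * 2011 = 0.991956
t_corrected = t_sea * factor = 9.69 * 0.991956
t_corrected = 9.6121 s

9.6121 s


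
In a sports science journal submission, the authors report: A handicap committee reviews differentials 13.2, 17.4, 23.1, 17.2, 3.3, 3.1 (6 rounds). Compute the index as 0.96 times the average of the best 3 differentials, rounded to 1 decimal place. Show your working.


All differentials: 13.2, 17.4, 23.1, 17.2, 3.3, 3.1
Sorted: 3.1, 3.3, 13.2, 17.2, 17.4, 23.1
Best 3: 3.1, 3.3, 13.2
Average of best = 19.6 / 3 = 6.5333
Raw index = 6.5333 * 0.96 = 6.272
Handicap index = round(6.272, 1) = 6.3

6.3


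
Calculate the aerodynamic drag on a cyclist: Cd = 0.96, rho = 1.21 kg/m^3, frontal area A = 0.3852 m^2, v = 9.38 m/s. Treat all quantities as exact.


Fd = 0.5 * Cd * rho * A * v^2
Fd = 0.5 * 0.96 * 1.21 * 0.3852 * 9.38^2
v^2 = 87.9844
Fd = 0.5 * 0.96 * 1.21 * 0.3852 * 87.9844 = 19.6842 N

19.6842 N


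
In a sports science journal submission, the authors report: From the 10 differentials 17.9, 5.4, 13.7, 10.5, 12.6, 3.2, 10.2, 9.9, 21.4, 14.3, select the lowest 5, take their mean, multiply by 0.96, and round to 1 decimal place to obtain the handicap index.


All differentials: 17.9, 5.4, 13.7, 10.5, 12.6, 3.2, 10.2, 9.9, 21.4, 14.3
Sorted: 3.2, 5.4, 9.9, 10.2, 10.5, 12.6, 13.7, 14.3, 17.9, 21.4
Best 5: 3.2, 5.4, 9.9, 10.2, 10.5
Average of best = 39.2 / 5 = 7.84
Raw index = 7.84 * 0.96 = 7.5264
Handicap index = round(7.5264, 1) = 7.5

7.5


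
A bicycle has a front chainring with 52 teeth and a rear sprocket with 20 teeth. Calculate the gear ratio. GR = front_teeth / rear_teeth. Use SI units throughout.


GR = front_teeth / rear_teeth
GR = 52 / 20
GR = 2.6

2.6


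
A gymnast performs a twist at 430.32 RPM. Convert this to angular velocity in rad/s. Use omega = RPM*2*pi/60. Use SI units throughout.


omega = RPM * 2 * pi / 60
omega = 430.32 * 2 * 3.14159 / 60
omega = 2703.7803 / 60 = 45.063 rad/s

45.063 rad/s


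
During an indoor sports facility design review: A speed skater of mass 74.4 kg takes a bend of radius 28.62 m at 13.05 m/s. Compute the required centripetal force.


Fc = m * v^2 / r
v^2 = 13.05^2 = 170.3025
Fc = 74.4 * 170.3025 / 28.62
Fc = 12670.506 / 28.62 = 442.7151 N

442.7151 N


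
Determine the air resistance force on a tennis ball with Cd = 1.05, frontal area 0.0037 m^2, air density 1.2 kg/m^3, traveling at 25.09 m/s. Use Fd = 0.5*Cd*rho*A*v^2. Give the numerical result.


Fd = 0.5 * Cd * rho * A * v^2
Fd = 0.5 * 1.05 * 1.2 * 0.0037 * 25.09^2
v^2 = 629.5081
Fd = 0.5 * 1.05 * 1.2 * 0.0037 * 629.5081 = 1.4674 N

1.4674 N


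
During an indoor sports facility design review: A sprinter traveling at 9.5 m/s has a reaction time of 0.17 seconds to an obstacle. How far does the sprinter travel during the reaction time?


d = v * t
d = 9.5 * 0.17
d = 1.615 m

1.615 m


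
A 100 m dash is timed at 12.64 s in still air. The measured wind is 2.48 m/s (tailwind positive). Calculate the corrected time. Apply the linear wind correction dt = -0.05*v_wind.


dt = -0.05 * v_wind = -0.05 * 2.48 = -0.124 s
t_corrected = t_still + dt = 12.64 + (-0.124)
t_corrected = 12.516 s

12.516 s


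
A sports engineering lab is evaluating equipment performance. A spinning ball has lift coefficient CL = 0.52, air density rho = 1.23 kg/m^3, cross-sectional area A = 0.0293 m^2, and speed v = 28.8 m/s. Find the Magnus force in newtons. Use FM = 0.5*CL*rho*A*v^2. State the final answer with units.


FM = 0.5 * CL * rho * A * v^2
FM = 0.5 * 0.52 * 1.23 * 0.0293 * 28.8^2
v^2 = 829.44
FM = 0.5 * 0.52 * 1.23 * 0.0293 * 829.44 = 7.772 N

7.772 N


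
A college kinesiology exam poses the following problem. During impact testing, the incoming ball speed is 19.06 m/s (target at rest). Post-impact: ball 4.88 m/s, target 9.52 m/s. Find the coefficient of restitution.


e = (v2_after - v1_after) / (v1_before - v2_before)
Numerator = 9.52 - 4.88 = 4.64
Denominator = 19.06 - 0 = 19.06
e = 4.64 / 19.06 = 0.2434

0.2434


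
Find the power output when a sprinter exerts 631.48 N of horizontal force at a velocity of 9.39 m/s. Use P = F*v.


P = F * v
P = 631.48 * 9.39
P = 5929.5972 W

5929.5972 W


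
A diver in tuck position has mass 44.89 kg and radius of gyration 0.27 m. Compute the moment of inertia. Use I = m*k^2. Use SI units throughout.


I = m * k^2
I = 44.89 * 0.27^2
I = 44.89 * 0.0729 = 3.2725 kg*m^2

3.2725 kg*m^2


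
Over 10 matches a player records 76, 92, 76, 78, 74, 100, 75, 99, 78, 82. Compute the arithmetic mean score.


Average = sum / n
Sum = 830
Average = 830 / 10 = 83

83


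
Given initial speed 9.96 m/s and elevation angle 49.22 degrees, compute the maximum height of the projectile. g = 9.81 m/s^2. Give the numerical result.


H = (v*sin(theta))^2 / (2*g)
vy = v*sin(theta) = 9.96 * sin(49.22 deg) = 7.5419 m/s
H = vy^2 / (2*g) = 56.8809 / (2*9.81)
H = 56.8809 / 19.62 = 2.8991 m

2.8991 m


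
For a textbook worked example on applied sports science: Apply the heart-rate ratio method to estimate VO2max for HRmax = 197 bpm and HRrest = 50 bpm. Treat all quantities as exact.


VO2max = 15.3 * HRmax / HRrest
VO2max = 15.3 * 197 / 50
VO2max = 3014.1 / 50 = 60.282 mL/kg/min

60.282 mL/kg/min


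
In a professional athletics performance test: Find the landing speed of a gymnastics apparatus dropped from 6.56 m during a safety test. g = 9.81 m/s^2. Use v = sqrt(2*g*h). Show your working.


v = sqrt(2 * g * h)
v = sqrt(2 * 9.81 * 6.56)
v = sqrt(128.7072) = 11.3449 m/s

11.3449 m/s


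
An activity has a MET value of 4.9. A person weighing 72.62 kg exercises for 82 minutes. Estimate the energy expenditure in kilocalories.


kcal = MET * mass * time_hr
Convert time: 82 min = 1.3667 hr
kcal = 4.9 * 72.62 * 1.3667
kcal = 486.3119 kcal

486.3119 kcal


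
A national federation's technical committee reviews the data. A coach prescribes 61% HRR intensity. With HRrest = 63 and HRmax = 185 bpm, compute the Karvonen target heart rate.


Target = HRrest + pct*(HRmax - HRrest)
Heart rate reserve = HRmax - HRrest = 185 - 63 = 122 bpm
Fraction = 61% = 0.61
Target = 63 + 0.61 * 122
Target = 63 + 74.42 = 137.42 bpm

137.42 bpm


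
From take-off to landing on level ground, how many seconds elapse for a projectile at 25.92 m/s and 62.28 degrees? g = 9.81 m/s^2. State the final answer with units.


T = 2*v*sin(theta)/g
sin(theta) = sin(62.28 deg) = 0.8852
T = 2*25.92*0.8852 / 9.81
T = 45.8904 / 9.81 = 4.6779 s

4.6779 s


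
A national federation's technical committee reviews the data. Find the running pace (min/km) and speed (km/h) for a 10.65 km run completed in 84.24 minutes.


Pace = time / distance = 84.24 min / 10.65 km = 7.9099 min/km
Speed = distance / time_in_hours = 10.65 / 1.404 hr
Speed = 7.5855 km/h

7.9099 min/km, 7.5855 km/h


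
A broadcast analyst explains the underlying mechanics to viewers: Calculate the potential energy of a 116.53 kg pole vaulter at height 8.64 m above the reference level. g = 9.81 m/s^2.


PE = m * g * h
PE = 116.53 * 9.81 * 8.64
PE = 1143.1593 * 8.64 = 9876.8964 J

9876.8964 J


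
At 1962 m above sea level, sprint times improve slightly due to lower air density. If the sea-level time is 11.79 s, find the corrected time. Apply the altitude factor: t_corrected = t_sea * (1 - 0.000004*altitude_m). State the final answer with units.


Correction factor = 1 - 0.000004 * 1962 = 0.992152
t_corrected = t_sea * factor = 11.79 * 0.992152
t_corrected = 11.6975 s

11.6975 s


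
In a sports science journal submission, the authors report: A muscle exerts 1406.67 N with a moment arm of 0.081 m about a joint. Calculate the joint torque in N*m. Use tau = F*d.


tau = F * d
tau = 1406.67 * 0.081
tau = 113.9403 N*m

113.9403 N*m


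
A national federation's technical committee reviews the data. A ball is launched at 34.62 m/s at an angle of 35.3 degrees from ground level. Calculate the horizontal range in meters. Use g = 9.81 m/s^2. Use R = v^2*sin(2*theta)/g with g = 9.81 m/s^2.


R = v^2 * sin(2*theta) / g
Convert angle to radians: theta = 35.3 deg = 0.6161 rad
sin(2*theta) = sin(1.2322) = 0.9432
R = 34.62^2 * 0.9432 / 9.81
R = 1198.5444 * 0.9432 / 9.81 = 115.239 m

115.239 m


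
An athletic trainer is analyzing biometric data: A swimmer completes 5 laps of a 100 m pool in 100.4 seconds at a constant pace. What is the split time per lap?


Split time = total_time / n_laps = 100.4 / 5
Split time = 20.08 s per lap

20.08 s


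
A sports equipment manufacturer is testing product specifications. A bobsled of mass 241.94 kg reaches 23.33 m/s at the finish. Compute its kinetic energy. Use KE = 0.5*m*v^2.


KE = 0.5 * m * v^2
KE = 0.5 * 241.94 * 23.33^2
KE = 0.5 * 241.94 * 544.2889 = 65842.6282 J

65842.6282 J


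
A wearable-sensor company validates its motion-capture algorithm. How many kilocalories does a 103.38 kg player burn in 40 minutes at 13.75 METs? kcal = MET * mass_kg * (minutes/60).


kcal = MET * mass * time_hr
Convert time: 40 min = 0.6667 hr
kcal = 13.75 * 103.38 * 0.6667
kcal = 947.65 kcal

947.65 kcal


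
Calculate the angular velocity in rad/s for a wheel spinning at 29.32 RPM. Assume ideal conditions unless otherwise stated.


omega = RPM * 2 * pi / 60
omega = 29.32 * 2 * 3.14159 / 60
omega = 184.223 / 60 = 3.0704 rad/s

3.0704 rad/s


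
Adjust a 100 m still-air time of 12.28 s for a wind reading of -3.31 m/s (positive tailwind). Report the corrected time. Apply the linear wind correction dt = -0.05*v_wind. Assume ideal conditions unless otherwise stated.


dt = -0.05 * v_wind = -0.05 * -3.31 = 0.1655 s
t_corrected = t_still + dt = 12.28 + (0.1655)
t_corrected = 12.4455 s

12.4455 s
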